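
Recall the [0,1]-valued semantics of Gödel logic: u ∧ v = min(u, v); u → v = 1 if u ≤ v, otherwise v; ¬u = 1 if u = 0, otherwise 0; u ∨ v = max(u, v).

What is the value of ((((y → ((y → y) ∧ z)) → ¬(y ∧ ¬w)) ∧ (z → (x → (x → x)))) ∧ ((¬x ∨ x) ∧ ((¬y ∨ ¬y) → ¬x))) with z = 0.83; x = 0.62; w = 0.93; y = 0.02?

(y → y): 0.02 ≤ 0.02, so result = 1
((y → y) ∧ z) = min(1, 0.83) = 0.83
(y → ((y → y) ∧ z)): 0.02 ≤ 0.83, so result = 1
¬w: Gödel ¬ of 0.93 = 0 (operand ≠ 0)
(y ∧ ¬w) = min(0.02, 0) = 0
¬(y ∧ ¬w): Gödel ¬ of 0 = 1 (operand is 0)
((y → ((y → y) ∧ z)) → ¬(y ∧ ¬w)): 1 ≤ 1, so result = 1
(x → x): 0.62 ≤ 0.62, so result = 1
(x → (x → x)): 0.62 ≤ 1, so result = 1
(z → (x → (x → x))): 0.83 ≤ 1, so result = 1
(((y → ((y → y) ∧ z)) → ¬(y ∧ ¬w)) ∧ (z → (x → (x → x)))) = min(1, 1) = 1
¬x: Gödel ¬ of 0.62 = 0 (operand ≠ 0)
(¬x ∨ x) = max(0, 0.62) = 0.62
¬y: Gödel ¬ of 0.02 = 0 (operand ≠ 0)
¬y: Gödel ¬ of 0.02 = 0 (operand ≠ 0)
(¬y ∨ ¬y) = max(0, 0) = 0
¬x: Gödel ¬ of 0.62 = 0 (operand ≠ 0)
((¬y ∨ ¬y) → ¬x): 0 ≤ 0, so result = 1
((¬x ∨ x) ∧ ((¬y ∨ ¬y) → ¬x)) = min(0.62, 1) = 0.62
((((y → ((y → y) ∧ z)) → ¬(y ∧ ¬w)) ∧ (z → (x → (x → x)))) ∧ ((¬x ∨ x) ∧ ((¬y ∨ ¬y) → ¬x))) = min(1, 0.62) = 0.62

0.62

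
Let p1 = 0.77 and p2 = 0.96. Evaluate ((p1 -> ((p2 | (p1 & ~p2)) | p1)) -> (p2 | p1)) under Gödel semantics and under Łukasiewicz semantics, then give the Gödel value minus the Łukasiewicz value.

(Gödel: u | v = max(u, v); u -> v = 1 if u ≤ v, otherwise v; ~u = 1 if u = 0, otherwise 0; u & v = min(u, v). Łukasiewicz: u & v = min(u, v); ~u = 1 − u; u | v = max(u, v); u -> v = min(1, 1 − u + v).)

0.00

Gödel evaluation:
  ~p2: Gödel ¬ of 0.96 = 0 (operand ≠ 0)
  (p1 & ~p2) = min(0.77, 0) = 0
  (p2 | (p1 & ~p2)) = max(0.96, 0) = 0.96
  ((p2 | (p1 & ~p2)) | p1) = max(0.96, 0.77) = 0.96
  (p1 -> ((p2 | (p1 & ~p2)) | p1)): 0.77 ≤ 0.96, so result = 1
  (p2 | p1) = max(0.96, 0.77) = 0.96
  ((p1 -> ((p2 | (p1 & ~p2)) | p1)) -> (p2 | p1)): 1 > 0.96, so result = 0.96
  Gödel value = 0.96
Łukasiewicz evaluation:
  ~p2: Łukasiewicz ¬ gives 1 − 0.96 = 0.04
  (p1 & ~p2) = min(0.77, 0.04) = 0.04
  (p2 | (p1 & ~p2)) = max(0.96, 0.04) = 0.96
  ((p2 | (p1 & ~p2)) | p1) = max(0.96, 0.77) = 0.96
  (p1 -> ((p2 | (p1 & ~p2)) | p1)): min(1, 1 − 0.77 + 0.96) = 1
  (p2 | p1) = max(0.96, 0.77) = 0.96
  ((p1 -> ((p2 | (p1 & ~p2)) | p1)) -> (p2 | p1)): min(1, 1 − 1 + 0.96) = 0.96
  Łukasiewicz value = 0.96
Difference: 0.96 − 0.96 = 0.00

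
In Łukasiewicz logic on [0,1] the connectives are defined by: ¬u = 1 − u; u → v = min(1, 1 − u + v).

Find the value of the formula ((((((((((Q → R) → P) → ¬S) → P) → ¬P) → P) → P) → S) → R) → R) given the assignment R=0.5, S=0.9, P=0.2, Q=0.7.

0.90

(Q → R): min(1, 1 − 0.7 + 0.5) = 0.8
((Q → R) → P): min(1, 1 − 0.8 + 0.2) = 0.4
¬S: Łukasiewicz ¬ gives 1 − 0.9 = 0.1
(((Q → R) → P) → ¬S): min(1, 1 − 0.4 + 0.1) = 0.7
((((Q → R) → P) → ¬S) → P): min(1, 1 − 0.7 + 0.2) = 0.5
¬P: Łukasiewicz ¬ gives 1 − 0.2 = 0.8
(((((Q → R) → P) → ¬S) → P) → ¬P): min(1, 1 − 0.5 + 0.8) = 1
((((((Q → R) → P) → ¬S) → P) → ¬P) → P): min(1, 1 − 1 + 0.2) = 0.2
(((((((Q → R) → P) → ¬S) → P) → ¬P) → P) → P): min(1, 1 − 0.2 + 0.2) = 1
((((((((Q → R) → P) → ¬S) → P) → ¬P) → P) → P) → S): min(1, 1 − 1 + 0.9) = 0.9
(((((((((Q → R) → P) → ¬S) → P) → ¬P) → P) → P) → S) → R): min(1, 1 − 0.9 + 0.5) = 0.6
((((((((((Q → R) → P) → ¬S) → P) → ¬P) → P) → P) → S) → R) → R): min(1, 1 − 0.6 + 0.5) = 0.9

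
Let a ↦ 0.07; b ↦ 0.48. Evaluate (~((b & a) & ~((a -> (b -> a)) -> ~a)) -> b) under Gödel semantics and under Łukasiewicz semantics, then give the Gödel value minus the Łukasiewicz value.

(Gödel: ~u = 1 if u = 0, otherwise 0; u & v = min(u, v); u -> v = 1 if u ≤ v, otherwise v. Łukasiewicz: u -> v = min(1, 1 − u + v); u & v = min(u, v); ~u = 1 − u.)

Gödel evaluation:
  (b & a) = min(0.48, 0.07) = 0.07
  (b -> a): 0.48 > 0.07, so result = 0.07
  (a -> (b -> a)): 0.07 ≤ 0.07, so result = 1
  ~a: Gödel ¬ of 0.07 = 0 (operand ≠ 0)
  ((a -> (b -> a)) -> ~a): 1 > 0, so result = 0
  ~((a -> (b -> a)) -> ~a): Gödel ¬ of 0 = 1 (operand is 0)
  ((b & a) & ~((a -> (b -> a)) -> ~a)) = min(0.07, 1) = 0.07
  ~((b & a) & ~((a -> (b -> a)) -> ~a)): Gödel ¬ of 0.07 = 0 (operand ≠ 0)
  (~((b & a) & ~((a -> (b -> a)) -> ~a)) -> b): 0 ≤ 0.48, so result = 1
  Gödel value = 1
Łukasiewicz evaluation:
  (b & a) = min(0.48, 0.07) = 0.07
  (b -> a): min(1, 1 − 0.48 + 0.07) = 0.59
  (a -> (b -> a)): min(1, 1 − 0.07 + 0.59) = 1
  ~a: Łukasiewicz ¬ gives 1 − 0.07 = 0.93
  ((a -> (b -> a)) -> ~a): min(1, 1 − 1 + 0.93) = 0.93
  ~((a -> (b -> a)) -> ~a): Łukasiewicz ¬ gives 1 − 0.93 = 0.07
  ((b & a) & ~((a -> (b -> a)) -> ~a)) = min(0.07, 0.07) = 0.07
  ~((b & a) & ~((a -> (b -> a)) -> ~a)): Łukasiewicz ¬ gives 1 − 0.07 = 0.93
  (~((b & a) & ~((a -> (b -> a)) -> ~a)) -> b): min(1, 1 − 0.93 + 0.48) = 0.55
  Łukasiewicz value = 0.55
Difference: 1 − 0.55 = 0.45

0.45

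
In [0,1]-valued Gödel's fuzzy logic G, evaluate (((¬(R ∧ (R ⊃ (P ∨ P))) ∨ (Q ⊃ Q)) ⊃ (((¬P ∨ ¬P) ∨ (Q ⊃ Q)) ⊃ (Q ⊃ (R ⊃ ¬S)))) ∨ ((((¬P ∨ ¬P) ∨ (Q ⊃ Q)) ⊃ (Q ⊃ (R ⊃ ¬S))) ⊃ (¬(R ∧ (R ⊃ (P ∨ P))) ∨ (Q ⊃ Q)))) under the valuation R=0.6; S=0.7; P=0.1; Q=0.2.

(P ∨ P) = max(0.1, 0.1) = 0.1
(R ⊃ (P ∨ P)): 0.6 > 0.1, so result = 0.1
(R ∧ (R ⊃ (P ∨ P))) = min(0.6, 0.1) = 0.1
¬(R ∧ (R ⊃ (P ∨ P))): Gödel ¬ of 0.1 = 0 (operand ≠ 0)
(Q ⊃ Q): 0.2 ≤ 0.2, so result = 1
(¬(R ∧ (R ⊃ (P ∨ P))) ∨ (Q ⊃ Q)) = max(0, 1) = 1
¬P: Gödel ¬ of 0.1 = 0 (operand ≠ 0)
¬P: Gödel ¬ of 0.1 = 0 (operand ≠ 0)
(¬P ∨ ¬P) = max(0, 0) = 0
(Q ⊃ Q): 0.2 ≤ 0.2, so result = 1
((¬P ∨ ¬P) ∨ (Q ⊃ Q)) = max(0, 1) = 1
¬S: Gödel ¬ of 0.7 = 0 (operand ≠ 0)
(R ⊃ ¬S): 0.6 > 0, so result = 0
(Q ⊃ (R ⊃ ¬S)): 0.2 > 0, so result = 0
(((¬P ∨ ¬P) ∨ (Q ⊃ Q)) ⊃ (Q ⊃ (R ⊃ ¬S))): 1 > 0, so result = 0
((¬(R ∧ (R ⊃ (P ∨ P))) ∨ (Q ⊃ Q)) ⊃ (((¬P ∨ ¬P) ∨ (Q ⊃ Q)) ⊃ (Q ⊃ (R ⊃ ¬S)))): 1 > 0, so result = 0
¬P: Gödel ¬ of 0.1 = 0 (operand ≠ 0)
¬P: Gödel ¬ of 0.1 = 0 (operand ≠ 0)
(¬P ∨ ¬P) = max(0, 0) = 0
(Q ⊃ Q): 0.2 ≤ 0.2, so result = 1
((¬P ∨ ¬P) ∨ (Q ⊃ Q)) = max(0, 1) = 1
¬S: Gödel ¬ of 0.7 = 0 (operand ≠ 0)
(R ⊃ ¬S): 0.6 > 0, so result = 0
(Q ⊃ (R ⊃ ¬S)): 0.2 > 0, so result = 0
(((¬P ∨ ¬P) ∨ (Q ⊃ Q)) ⊃ (Q ⊃ (R ⊃ ¬S))): 1 > 0, so result = 0
(P ∨ P) = max(0.1, 0.1) = 0.1
(R ⊃ (P ∨ P)): 0.6 > 0.1, so result = 0.1
(R ∧ (R ⊃ (P ∨ P))) = min(0.6, 0.1) = 0.1
¬(R ∧ (R ⊃ (P ∨ P))): Gödel ¬ of 0.1 = 0 (operand ≠ 0)
(Q ⊃ Q): 0.2 ≤ 0.2, so result = 1
(¬(R ∧ (R ⊃ (P ∨ P))) ∨ (Q ⊃ Q)) = max(0, 1) = 1
((((¬P ∨ ¬P) ∨ (Q ⊃ Q)) ⊃ (Q ⊃ (R ⊃ ¬S))) ⊃ (¬(R ∧ (R ⊃ (P ∨ P))) ∨ (Q ⊃ Q))): 0 ≤ 1, so result = 1
(((¬(R ∧ (R ⊃ (P ∨ P))) ∨ (Q ⊃ Q)) ⊃ (((¬P ∨ ¬P) ∨ (Q ⊃ Q)) ⊃ (Q ⊃ (R ⊃ ¬S)))) ∨ ((((¬P ∨ ¬P) ∨ (Q ⊃ Q)) ⊃ (Q ⊃ (R ⊃ ¬S))) ⊃ (¬(R ∧ (R ⊃ (P ∨ P))) ∨ (Q ⊃ Q)))) = max(0, 1) = 1

1.00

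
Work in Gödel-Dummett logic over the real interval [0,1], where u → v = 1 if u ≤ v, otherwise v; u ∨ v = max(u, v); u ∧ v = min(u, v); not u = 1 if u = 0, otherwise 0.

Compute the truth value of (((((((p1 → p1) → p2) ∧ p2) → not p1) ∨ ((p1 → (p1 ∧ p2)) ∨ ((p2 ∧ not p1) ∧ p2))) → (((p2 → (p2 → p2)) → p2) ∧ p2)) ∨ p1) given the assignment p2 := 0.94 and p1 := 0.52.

0.94

(p1 → p1): 0.52 ≤ 0.52, so result = 1
((p1 → p1) → p2): 1 > 0.94, so result = 0.94
(((p1 → p1) → p2) ∧ p2) = min(0.94, 0.94) = 0.94
not p1: Gödel ¬ of 0.52 = 0 (operand ≠ 0)
((((p1 → p1) → p2) ∧ p2) → not p1): 0.94 > 0, so result = 0
(p1 ∧ p2) = min(0.52, 0.94) = 0.52
(p1 → (p1 ∧ p2)): 0.52 ≤ 0.52, so result = 1
not p1: Gödel ¬ of 0.52 = 0 (operand ≠ 0)
(p2 ∧ not p1) = min(0.94, 0) = 0
((p2 ∧ not p1) ∧ p2) = min(0, 0.94) = 0
((p1 → (p1 ∧ p2)) ∨ ((p2 ∧ not p1) ∧ p2)) = max(1, 0) = 1
(((((p1 → p1) → p2) ∧ p2) → not p1) ∨ ((p1 → (p1 ∧ p2)) ∨ ((p2 ∧ not p1) ∧ p2))) = max(0, 1) = 1
(p2 → p2): 0.94 ≤ 0.94, so result = 1
(p2 → (p2 → p2)): 0.94 ≤ 1, so result = 1
((p2 → (p2 → p2)) → p2): 1 > 0.94, so result = 0.94
(((p2 → (p2 → p2)) → p2) ∧ p2) = min(0.94, 0.94) = 0.94
((((((p1 → p1) → p2) ∧ p2) → not p1) ∨ ((p1 → (p1 ∧ p2)) ∨ ((p2 ∧ not p1) ∧ p2))) → (((p2 → (p2 → p2)) → p2) ∧ p2)): 1 > 0.94, so result = 0.94
(((((((p1 → p1) → p2) ∧ p2) → not p1) ∨ ((p1 → (p1 ∧ p2)) ∨ ((p2 ∧ not p1) ∧ p2))) → (((p2 → (p2 → p2)) → p2) ∧ p2)) ∨ p1) = max(0.94, 0.52) = 0.94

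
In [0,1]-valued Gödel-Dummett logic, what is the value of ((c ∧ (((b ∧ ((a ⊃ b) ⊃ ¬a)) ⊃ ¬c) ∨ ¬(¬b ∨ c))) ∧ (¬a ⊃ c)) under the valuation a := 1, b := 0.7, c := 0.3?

0.30

(a ⊃ b): 1 > 0.7, so result = 0.7
¬a: Gödel ¬ of 1 = 0 (operand ≠ 0)
((a ⊃ b) ⊃ ¬a): 0.7 > 0, so result = 0
(b ∧ ((a ⊃ b) ⊃ ¬a)) = min(0.7, 0) = 0
¬c: Gödel ¬ of 0.3 = 0 (operand ≠ 0)
((b ∧ ((a ⊃ b) ⊃ ¬a)) ⊃ ¬c): 0 ≤ 0, so result = 1
¬b: Gödel ¬ of 0.7 = 0 (operand ≠ 0)
(¬b ∨ c) = max(0, 0.3) = 0.3
¬(¬b ∨ c): Gödel ¬ of 0.3 = 0 (operand ≠ 0)
(((b ∧ ((a ⊃ b) ⊃ ¬a)) ⊃ ¬c) ∨ ¬(¬b ∨ c)) = max(1, 0) = 1
(c ∧ (((b ∧ ((a ⊃ b) ⊃ ¬a)) ⊃ ¬c) ∨ ¬(¬b ∨ c))) = min(0.3, 1) = 0.3
¬a: Gödel ¬ of 1 = 0 (operand ≠ 0)
(¬a ⊃ c): 0 ≤ 0.3, so result = 1
((c ∧ (((b ∧ ((a ⊃ b) ⊃ ¬a)) ⊃ ¬c) ∨ ¬(¬b ∨ c))) ∧ (¬a ⊃ c)) = min(0.3, 1) = 0.3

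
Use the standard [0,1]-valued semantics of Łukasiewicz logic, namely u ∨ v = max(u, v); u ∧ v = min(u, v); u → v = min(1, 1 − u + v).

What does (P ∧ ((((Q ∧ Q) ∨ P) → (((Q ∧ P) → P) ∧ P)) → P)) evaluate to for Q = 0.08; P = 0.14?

(Q ∧ Q) = min(0.08, 0.08) = 0.08
((Q ∧ Q) ∨ P) = max(0.08, 0.14) = 0.14
(Q ∧ P) = min(0.08, 0.14) = 0.08
((Q ∧ P) → P): min(1, 1 − 0.08 + 0.14) = 1
(((Q ∧ P) → P) ∧ P) = min(1, 0.14) = 0.14
(((Q ∧ Q) ∨ P) → (((Q ∧ P) → P) ∧ P)): min(1, 1 − 0.14 + 0.14) = 1
((((Q ∧ Q) ∨ P) → (((Q ∧ P) → P) ∧ P)) → P): min(1, 1 − 1 + 0.14) = 0.14
(P ∧ ((((Q ∧ Q) ∨ P) → (((Q ∧ P) → P) ∧ P)) → P)) = min(0.14, 0.14) = 0.14

0.14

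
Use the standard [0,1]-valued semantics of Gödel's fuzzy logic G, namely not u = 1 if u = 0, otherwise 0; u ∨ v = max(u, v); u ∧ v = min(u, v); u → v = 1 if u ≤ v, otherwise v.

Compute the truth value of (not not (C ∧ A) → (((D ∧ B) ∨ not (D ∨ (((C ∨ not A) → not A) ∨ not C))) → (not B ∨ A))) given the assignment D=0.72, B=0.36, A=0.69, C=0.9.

1.00

(C ∧ A) = min(0.9, 0.69) = 0.69
not (C ∧ A): Gödel ¬ of 0.69 = 0 (operand ≠ 0)
not not (C ∧ A): Gödel ¬ of 0 = 1 (operand is 0)
(D ∧ B) = min(0.72, 0.36) = 0.36
not A: Gödel ¬ of 0.69 = 0 (operand ≠ 0)
(C ∨ not A) = max(0.9, 0) = 0.9
not A: Gödel ¬ of 0.69 = 0 (operand ≠ 0)
((C ∨ not A) → not A): 0.9 > 0, so result = 0
not C: Gödel ¬ of 0.9 = 0 (operand ≠ 0)
(((C ∨ not A) → not A) ∨ not C) = max(0, 0) = 0
(D ∨ (((C ∨ not A) → not A) ∨ not C)) = max(0.72, 0) = 0.72
not (D ∨ (((C ∨ not A) → not A) ∨ not C)): Gödel ¬ of 0.72 = 0 (operand ≠ 0)
((D ∧ B) ∨ not (D ∨ (((C ∨ not A) → not A) ∨ not C))) = max(0.36, 0) = 0.36
not B: Gödel ¬ of 0.36 = 0 (operand ≠ 0)
(not B ∨ A) = max(0, 0.69) = 0.69
(((D ∧ B) ∨ not (D ∨ (((C ∨ not A) → not A) ∨ not C))) → (not B ∨ A)): 0.36 ≤ 0.69, so result = 1
(not not (C ∧ A) → (((D ∧ B) ∨ not (D ∨ (((C ∨ not A) → not A) ∨ not C))) → (not B ∨ A))): 1 ≤ 1, so result = 1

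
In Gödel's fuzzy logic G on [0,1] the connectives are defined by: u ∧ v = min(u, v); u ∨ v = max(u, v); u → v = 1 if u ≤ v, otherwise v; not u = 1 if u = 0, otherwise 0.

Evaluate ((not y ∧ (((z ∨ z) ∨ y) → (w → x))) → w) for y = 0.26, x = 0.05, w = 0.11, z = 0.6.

not y: Gödel ¬ of 0.26 = 0 (operand ≠ 0)
(z ∨ z) = max(0.6, 0.6) = 0.6
((z ∨ z) ∨ y) = max(0.6, 0.26) = 0.6
(w → x): 0.11 > 0.05, so result = 0.05
(((z ∨ z) ∨ y) → (w → x)): 0.6 > 0.05, so result = 0.05
(not y ∧ (((z ∨ z) ∨ y) → (w → x))) = min(0, 0.05) = 0
((not y ∧ (((z ∨ z) ∨ y) → (w → x))) → w): 0 ≤ 0.11, so result = 1

1.00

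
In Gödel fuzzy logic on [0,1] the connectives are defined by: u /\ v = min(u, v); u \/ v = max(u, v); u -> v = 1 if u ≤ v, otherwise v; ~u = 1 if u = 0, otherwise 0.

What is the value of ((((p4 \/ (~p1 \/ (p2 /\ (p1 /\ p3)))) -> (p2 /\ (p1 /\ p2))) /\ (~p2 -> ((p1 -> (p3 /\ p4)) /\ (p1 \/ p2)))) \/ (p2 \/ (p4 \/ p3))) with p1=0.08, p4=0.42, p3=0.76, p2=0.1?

~p1: Gödel ¬ of 0.08 = 0 (operand ≠ 0)
(p1 /\ p3) = min(0.08, 0.76) = 0.08
(p2 /\ (p1 /\ p3)) = min(0.1, 0.08) = 0.08
(~p1 \/ (p2 /\ (p1 /\ p3))) = max(0, 0.08) = 0.08
(p4 \/ (~p1 \/ (p2 /\ (p1 /\ p3)))) = max(0.42, 0.08) = 0.42
(p1 /\ p2) = min(0.08, 0.1) = 0.08
(p2 /\ (p1 /\ p2)) = min(0.1, 0.08) = 0.08
((p4 \/ (~p1 \/ (p2 /\ (p1 /\ p3)))) -> (p2 /\ (p1 /\ p2))): 0.42 > 0.08, so result = 0.08
~p2: Gödel ¬ of 0.1 = 0 (operand ≠ 0)
(p3 /\ p4) = min(0.76, 0.42) = 0.42
(p1 -> (p3 /\ p4)): 0.08 ≤ 0.42, so result = 1
(p1 \/ p2) = max(0.08, 0.1) = 0.1
((p1 -> (p3 /\ p4)) /\ (p1 \/ p2)) = min(1, 0.1) = 0.1
(~p2 -> ((p1 -> (p3 /\ p4)) /\ (p1 \/ p2))): 0 ≤ 0.1, so result = 1
(((p4 \/ (~p1 \/ (p2 /\ (p1 /\ p3)))) -> (p2 /\ (p1 /\ p2))) /\ (~p2 -> ((p1 -> (p3 /\ p4)) /\ (p1 \/ p2)))) = min(0.08, 1) = 0.08
(p4 \/ p3) = max(0.42, 0.76) = 0.76
(p2 \/ (p4 \/ p3)) = max(0.1, 0.76) = 0.76
((((p4 \/ (~p1 \/ (p2 /\ (p1 /\ p3)))) -> (p2 /\ (p1 /\ p2))) /\ (~p2 -> ((p1 -> (p3 /\ p4)) /\ (p1 \/ p2)))) \/ (p2 \/ (p4 \/ p3))) = max(0.08, 0.76) = 0.76

0.76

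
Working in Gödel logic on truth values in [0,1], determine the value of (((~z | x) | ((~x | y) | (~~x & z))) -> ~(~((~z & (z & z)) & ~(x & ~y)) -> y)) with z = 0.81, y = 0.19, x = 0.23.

0.00

~z: Gödel ¬ of 0.81 = 0 (operand ≠ 0)
(~z | x) = max(0, 0.23) = 0.23
~x: Gödel ¬ of 0.23 = 0 (operand ≠ 0)
(~x | y) = max(0, 0.19) = 0.19
~x: Gödel ¬ of 0.23 = 0 (operand ≠ 0)
~~x: Gödel ¬ of 0 = 1 (operand is 0)
(~~x & z) = min(1, 0.81) = 0.81
((~x | y) | (~~x & z)) = max(0.19, 0.81) = 0.81
((~z | x) | ((~x | y) | (~~x & z))) = max(0.23, 0.81) = 0.81
~z: Gödel ¬ of 0.81 = 0 (operand ≠ 0)
(z & z) = min(0.81, 0.81) = 0.81
(~z & (z & z)) = min(0, 0.81) = 0
~y: Gödel ¬ of 0.19 = 0 (operand ≠ 0)
(x & ~y) = min(0.23, 0) = 0
~(x & ~y): Gödel ¬ of 0 = 1 (operand is 0)
((~z & (z & z)) & ~(x & ~y)) = min(0, 1) = 0
~((~z & (z & z)) & ~(x & ~y)): Gödel ¬ of 0 = 1 (operand is 0)
(~((~z & (z & z)) & ~(x & ~y)) -> y): 1 > 0.19, so result = 0.19
~(~((~z & (z & z)) & ~(x & ~y)) -> y): Gödel ¬ of 0.19 = 0 (operand ≠ 0)
(((~z | x) | ((~x | y) | (~~x & z))) -> ~(~((~z & (z & z)) & ~(x & ~y)) -> y)): 0.81 > 0, so result = 0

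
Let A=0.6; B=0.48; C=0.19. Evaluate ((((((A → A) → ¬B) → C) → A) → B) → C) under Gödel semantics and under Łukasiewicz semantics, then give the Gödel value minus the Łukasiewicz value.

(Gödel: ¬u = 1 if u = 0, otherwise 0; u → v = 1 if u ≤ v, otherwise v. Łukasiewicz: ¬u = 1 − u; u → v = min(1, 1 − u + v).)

-0.45

Gödel evaluation:
  (A → A): 0.6 ≤ 0.6, so result = 1
  ¬B: Gödel ¬ of 0.48 = 0 (operand ≠ 0)
  ((A → A) → ¬B): 1 > 0, so result = 0
  (((A → A) → ¬B) → C): 0 ≤ 0.19, so result = 1
  ((((A → A) → ¬B) → C) → A): 1 > 0.6, so result = 0.6
  (((((A → A) → ¬B) → C) → A) → B): 0.6 > 0.48, so result = 0.48
  ((((((A → A) → ¬B) → C) → A) → B) → C): 0.48 > 0.19, so result = 0.19
  Gödel value = 0.19
Łukasiewicz evaluation:
  (A → A): min(1, 1 − 0.6 + 0.6) = 1
  ¬B: Łukasiewicz ¬ gives 1 − 0.48 = 0.52
  ((A → A) → ¬B): min(1, 1 − 1 + 0.52) = 0.52
  (((A → A) → ¬B) → C): min(1, 1 − 0.52 + 0.19) = 0.67
  ((((A → A) → ¬B) → C) → A): min(1, 1 − 0.67 + 0.6) = 0.93
  (((((A → A) → ¬B) → C) → A) → B): min(1, 1 − 0.93 + 0.48) = 0.55
  ((((((A → A) → ¬B) → C) → A) → B) → C): min(1, 1 − 0.55 + 0.19) = 0.64
  Łukasiewicz value = 0.64
Difference: 0.19 − 0.64 = -0.45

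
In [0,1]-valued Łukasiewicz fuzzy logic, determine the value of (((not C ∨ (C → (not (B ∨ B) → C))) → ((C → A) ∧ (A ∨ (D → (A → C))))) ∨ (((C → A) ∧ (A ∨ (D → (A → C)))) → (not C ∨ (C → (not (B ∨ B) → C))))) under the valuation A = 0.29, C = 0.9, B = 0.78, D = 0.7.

not C: Łukasiewicz ¬ gives 1 − 0.9 = 0.1
(B ∨ B) = max(0.78, 0.78) = 0.78
not (B ∨ B): Łukasiewicz ¬ gives 1 − 0.78 = 0.22
(not (B ∨ B) → C): min(1, 1 − 0.22 + 0.9) = 1
(C → (not (B ∨ B) → C)): min(1, 1 − 0.9 + 1) = 1
(not C ∨ (C → (not (B ∨ B) → C))) = max(0.1, 1) = 1
(C → A): min(1, 1 − 0.9 + 0.29) = 0.39
(A → C): min(1, 1 − 0.29 + 0.9) = 1
(D → (A → C)): min(1, 1 − 0.7 + 1) = 1
(A ∨ (D → (A → C))) = max(0.29, 1) = 1
((C → A) ∧ (A ∨ (D → (A → C)))) = min(0.39, 1) = 0.39
((not C ∨ (C → (not (B ∨ B) → C))) → ((C → A) ∧ (A ∨ (D → (A → C))))): min(1, 1 − 1 + 0.39) = 0.39
(C → A): min(1, 1 − 0.9 + 0.29) = 0.39
(A → C): min(1, 1 − 0.29 + 0.9) = 1
(D → (A → C)): min(1, 1 − 0.7 + 1) = 1
(A ∨ (D → (A → C))) = max(0.29, 1) = 1
((C → A) ∧ (A ∨ (D → (A → C)))) = min(0.39, 1) = 0.39
not C: Łukasiewicz ¬ gives 1 − 0.9 = 0.1
(B ∨ B) = max(0.78, 0.78) = 0.78
not (B ∨ B): Łukasiewicz ¬ gives 1 − 0.78 = 0.22
(not (B ∨ B) → C): min(1, 1 − 0.22 + 0.9) = 1
(C → (not (B ∨ B) → C)): min(1, 1 − 0.9 + 1) = 1
(not C ∨ (C → (not (B ∨ B) → C))) = max(0.1, 1) = 1
(((C → A) ∧ (A ∨ (D → (A → C)))) → (not C ∨ (C → (not (B ∨ B) → C)))): min(1, 1 − 0.39 + 1) = 1
(((not C ∨ (C → (not (B ∨ B) → C))) → ((C → A) ∧ (A ∨ (D → (A → C))))) ∨ (((C → A) ∧ (A ∨ (D → (A → C)))) → (not C ∨ (C → (not (B ∨ B) → C))))) = max(0.39, 1) = 1

1.00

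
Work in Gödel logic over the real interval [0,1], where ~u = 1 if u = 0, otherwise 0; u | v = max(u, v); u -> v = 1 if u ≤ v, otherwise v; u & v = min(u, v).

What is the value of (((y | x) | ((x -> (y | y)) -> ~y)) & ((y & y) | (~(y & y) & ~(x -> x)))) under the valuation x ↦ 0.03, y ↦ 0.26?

0.26

(y | x) = max(0.26, 0.03) = 0.26
(y | y) = max(0.26, 0.26) = 0.26
(x -> (y | y)): 0.03 ≤ 0.26, so result = 1
~y: Gödel ¬ of 0.26 = 0 (operand ≠ 0)
((x -> (y | y)) -> ~y): 1 > 0, so result = 0
((y | x) | ((x -> (y | y)) -> ~y)) = max(0.26, 0) = 0.26
(y & y) = min(0.26, 0.26) = 0.26
(y & y) = min(0.26, 0.26) = 0.26
~(y & y): Gödel ¬ of 0.26 = 0 (operand ≠ 0)
(x -> x): 0.03 ≤ 0.03, so result = 1
~(x -> x): Gödel ¬ of 1 = 0 (operand ≠ 0)
(~(y & y) & ~(x -> x)) = min(0, 0) = 0
((y & y) | (~(y & y) & ~(x -> x))) = max(0.26, 0) = 0.26
(((y | x) | ((x -> (y | y)) -> ~y)) & ((y & y) | (~(y & y) & ~(x -> x)))) = min(0.26, 0.26) = 0.26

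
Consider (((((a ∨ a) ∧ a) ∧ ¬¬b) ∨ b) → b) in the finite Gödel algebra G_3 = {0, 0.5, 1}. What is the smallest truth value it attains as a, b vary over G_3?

0.50

The minimum is attained at a = 1, b = 0.5:
  (a ∨ a) = max(1, 1) = 1
  ((a ∨ a) ∧ a) = min(1, 1) = 1
  ¬b: Gödel ¬ of 0.5 = 0 (operand ≠ 0)
  ¬¬b: Gödel ¬ of 0 = 1 (operand is 0)
  (((a ∨ a) ∧ a) ∧ ¬¬b) = min(1, 1) = 1
  ((((a ∨ a) ∧ a) ∧ ¬¬b) ∨ b) = max(1, 0.5) = 1
  (((((a ∨ a) ∧ a) ∧ ¬¬b) ∨ b) → b): 1 > 0.5, so result = 0.5
Checking all 9 assignments confirms none give a value below 0.50.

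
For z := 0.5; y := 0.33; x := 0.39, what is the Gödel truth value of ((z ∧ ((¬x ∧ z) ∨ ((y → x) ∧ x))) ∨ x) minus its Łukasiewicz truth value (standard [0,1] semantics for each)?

-0.11

Gödel evaluation:
  ¬x: Gödel ¬ of 0.39 = 0 (operand ≠ 0)
  (¬x ∧ z) = min(0, 0.5) = 0
  (y → x): 0.33 ≤ 0.39, so result = 1
  ((y → x) ∧ x) = min(1, 0.39) = 0.39
  ((¬x ∧ z) ∨ ((y → x) ∧ x)) = max(0, 0.39) = 0.39
  (z ∧ ((¬x ∧ z) ∨ ((y → x) ∧ x))) = min(0.5, 0.39) = 0.39
  ((z ∧ ((¬x ∧ z) ∨ ((y → x) ∧ x))) ∨ x) = max(0.39, 0.39) = 0.39
  Gödel value = 0.39
Łukasiewicz evaluation:
  ¬x: Łukasiewicz ¬ gives 1 − 0.39 = 0.61
  (¬x ∧ z) = min(0.61, 0.5) = 0.5
  (y → x): min(1, 1 − 0.33 + 0.39) = 1
  ((y → x) ∧ x) = min(1, 0.39) = 0.39
  ((¬x ∧ z) ∨ ((y → x) ∧ x)) = max(0.5, 0.39) = 0.5
  (z ∧ ((¬x ∧ z) ∨ ((y → x) ∧ x))) = min(0.5, 0.5) = 0.5
  ((z ∧ ((¬x ∧ z) ∨ ((y → x) ∧ x))) ∨ x) = max(0.5, 0.39) = 0.5
  Łukasiewicz value = 0.5
Difference: 0.39 − 0.5 = -0.11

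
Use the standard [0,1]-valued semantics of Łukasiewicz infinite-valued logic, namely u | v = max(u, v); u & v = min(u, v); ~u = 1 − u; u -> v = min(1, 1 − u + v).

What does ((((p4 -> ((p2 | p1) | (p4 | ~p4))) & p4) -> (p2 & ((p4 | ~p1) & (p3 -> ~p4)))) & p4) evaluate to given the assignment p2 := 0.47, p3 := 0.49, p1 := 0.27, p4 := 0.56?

0.56

(p2 | p1) = max(0.47, 0.27) = 0.47
~p4: Łukasiewicz ¬ gives 1 − 0.56 = 0.44
(p4 | ~p4) = max(0.56, 0.44) = 0.56
((p2 | p1) | (p4 | ~p4)) = max(0.47, 0.56) = 0.56
(p4 -> ((p2 | p1) | (p4 | ~p4))): min(1, 1 − 0.56 + 0.56) = 1
((p4 -> ((p2 | p1) | (p4 | ~p4))) & p4) = min(1, 0.56) = 0.56
~p1: Łukasiewicz ¬ gives 1 − 0.27 = 0.73
(p4 | ~p1) = max(0.56, 0.73) = 0.73
~p4: Łukasiewicz ¬ gives 1 − 0.56 = 0.44
(p3 -> ~p4): min(1, 1 − 0.49 + 0.44) = 0.95
((p4 | ~p1) & (p3 -> ~p4)) = min(0.73, 0.95) = 0.73
(p2 & ((p4 | ~p1) & (p3 -> ~p4))) = min(0.47, 0.73) = 0.47
(((p4 -> ((p2 | p1) | (p4 | ~p4))) & p4) -> (p2 & ((p4 | ~p1) & (p3 -> ~p4)))): min(1, 1 − 0.56 + 0.47) = 0.91
((((p4 -> ((p2 | p1) | (p4 | ~p4))) & p4) -> (p2 & ((p4 | ~p1) & (p3 -> ~p4)))) & p4) = min(0.91, 0.56) = 0.56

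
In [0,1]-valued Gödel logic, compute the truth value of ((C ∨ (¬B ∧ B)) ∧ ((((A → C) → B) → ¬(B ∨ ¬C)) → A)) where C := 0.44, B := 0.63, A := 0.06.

¬B: Gödel ¬ of 0.63 = 0 (operand ≠ 0)
(¬B ∧ B) = min(0, 0.63) = 0
(C ∨ (¬B ∧ B)) = max(0.44, 0) = 0.44
(A → C): 0.06 ≤ 0.44, so result = 1
((A → C) → B): 1 > 0.63, so result = 0.63
¬C: Gödel ¬ of 0.44 = 0 (operand ≠ 0)
(B ∨ ¬C) = max(0.63, 0) = 0.63
¬(B ∨ ¬C): Gödel ¬ of 0.63 = 0 (operand ≠ 0)
(((A → C) → B) → ¬(B ∨ ¬C)): 0.63 > 0, so result = 0
((((A → C) → B) → ¬(B ∨ ¬C)) → A): 0 ≤ 0.06, so result = 1
((C ∨ (¬B ∧ B)) ∧ ((((A → C) → B) → ¬(B ∨ ¬C)) → A)) = min(0.44, 1) = 0.44

0.44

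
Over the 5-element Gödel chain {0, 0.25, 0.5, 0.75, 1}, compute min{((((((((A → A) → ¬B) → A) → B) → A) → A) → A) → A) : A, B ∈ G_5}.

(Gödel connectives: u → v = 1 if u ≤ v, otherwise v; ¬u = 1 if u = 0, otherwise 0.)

0.25

The minimum is attained at A = 0.25, B = 0:
  (A → A): 0.25 ≤ 0.25, so result = 1
  ¬B: Gödel ¬ of 0 = 1 (operand is 0)
  ((A → A) → ¬B): 1 ≤ 1, so result = 1
  (((A → A) → ¬B) → A): 1 > 0.25, so result = 0.25
  ((((A → A) → ¬B) → A) → B): 0.25 > 0, so result = 0
  (((((A → A) → ¬B) → A) → B) → A): 0 ≤ 0.25, so result = 1
  ((((((A → A) → ¬B) → A) → B) → A) → A): 1 > 0.25, so result = 0.25
  (((((((A → A) → ¬B) → A) → B) → A) → A) → A): 0.25 ≤ 0.25, so result = 1
  ((((((((A → A) → ¬B) → A) → B) → A) → A) → A) → A): 1 > 0.25, so result = 0.25
Checking all 25 assignments confirms none give a value below 0.25.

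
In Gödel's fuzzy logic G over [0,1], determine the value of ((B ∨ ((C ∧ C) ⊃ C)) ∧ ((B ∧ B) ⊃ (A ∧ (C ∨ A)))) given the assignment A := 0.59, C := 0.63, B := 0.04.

(C ∧ C) = min(0.63, 0.63) = 0.63
((C ∧ C) ⊃ C): 0.63 ≤ 0.63, so result = 1
(B ∨ ((C ∧ C) ⊃ C)) = max(0.04, 1) = 1
(B ∧ B) = min(0.04, 0.04) = 0.04
(C ∨ A) = max(0.63, 0.59) = 0.63
(A ∧ (C ∨ A)) = min(0.59, 0.63) = 0.59
((B ∧ B) ⊃ (A ∧ (C ∨ A))): 0.04 ≤ 0.59, so result = 1
((B ∨ ((C ∧ C) ⊃ C)) ∧ ((B ∧ B) ⊃ (A ∧ (C ∨ A)))) = min(1, 1) = 1

1.00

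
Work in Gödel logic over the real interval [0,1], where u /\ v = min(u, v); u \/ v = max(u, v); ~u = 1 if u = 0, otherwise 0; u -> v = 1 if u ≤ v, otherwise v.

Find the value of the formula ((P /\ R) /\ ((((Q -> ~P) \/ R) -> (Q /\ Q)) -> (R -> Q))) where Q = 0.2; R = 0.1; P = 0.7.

0.10

(P /\ R) = min(0.7, 0.1) = 0.1
~P: Gödel ¬ of 0.7 = 0 (operand ≠ 0)
(Q -> ~P): 0.2 > 0, so result = 0
((Q -> ~P) \/ R) = max(0, 0.1) = 0.1
(Q /\ Q) = min(0.2, 0.2) = 0.2
(((Q -> ~P) \/ R) -> (Q /\ Q)): 0.1 ≤ 0.2, so result = 1
(R -> Q): 0.1 ≤ 0.2, so result = 1
((((Q -> ~P) \/ R) -> (Q /\ Q)) -> (R -> Q)): 1 ≤ 1, so result = 1
((P /\ R) /\ ((((Q -> ~P) \/ R) -> (Q /\ Q)) -> (R -> Q))) = min(0.1, 1) = 0.1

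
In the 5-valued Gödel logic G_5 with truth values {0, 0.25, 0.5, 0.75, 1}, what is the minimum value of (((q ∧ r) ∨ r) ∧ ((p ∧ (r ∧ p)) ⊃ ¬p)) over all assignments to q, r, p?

0.00

The minimum is attained at q = 0, r = 0, p = 0:
  (q ∧ r) = min(0, 0) = 0
  ((q ∧ r) ∨ r) = max(0, 0) = 0
  (r ∧ p) = min(0, 0) = 0
  (p ∧ (r ∧ p)) = min(0, 0) = 0
  ¬p: Gödel ¬ of 0 = 1 (operand is 0)
  ((p ∧ (r ∧ p)) ⊃ ¬p): 0 ≤ 1, so result = 1
  (((q ∧ r) ∨ r) ∧ ((p ∧ (r ∧ p)) ⊃ ¬p)) = min(0, 1) = 0
Checking all 125 assignments confirms none give a value below 0.00.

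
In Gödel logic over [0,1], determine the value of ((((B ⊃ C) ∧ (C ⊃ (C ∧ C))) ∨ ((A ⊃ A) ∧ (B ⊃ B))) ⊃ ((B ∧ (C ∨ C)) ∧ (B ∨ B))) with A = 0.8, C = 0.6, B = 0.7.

(B ⊃ C): 0.7 > 0.6, so result = 0.6
(C ∧ C) = min(0.6, 0.6) = 0.6
(C ⊃ (C ∧ C)): 0.6 ≤ 0.6, so result = 1
((B ⊃ C) ∧ (C ⊃ (C ∧ C))) = min(0.6, 1) = 0.6
(A ⊃ A): 0.8 ≤ 0.8, so result = 1
(B ⊃ B): 0.7 ≤ 0.7, so result = 1
((A ⊃ A) ∧ (B ⊃ B)) = min(1, 1) = 1
(((B ⊃ C) ∧ (C ⊃ (C ∧ C))) ∨ ((A ⊃ A) ∧ (B ⊃ B))) = max(0.6, 1) = 1
(C ∨ C) = max(0.6, 0.6) = 0.6
(B ∧ (C ∨ C)) = min(0.7, 0.6) = 0.6
(B ∨ B) = max(0.7, 0.7) = 0.7
((B ∧ (C ∨ C)) ∧ (B ∨ B)) = min(0.6, 0.7) = 0.6
((((B ⊃ C) ∧ (C ⊃ (C ∧ C))) ∨ ((A ⊃ A) ∧ (B ⊃ B))) ⊃ ((B ∧ (C ∨ C)) ∧ (B ∨ B))): 1 > 0.6, so result = 0.6

0.60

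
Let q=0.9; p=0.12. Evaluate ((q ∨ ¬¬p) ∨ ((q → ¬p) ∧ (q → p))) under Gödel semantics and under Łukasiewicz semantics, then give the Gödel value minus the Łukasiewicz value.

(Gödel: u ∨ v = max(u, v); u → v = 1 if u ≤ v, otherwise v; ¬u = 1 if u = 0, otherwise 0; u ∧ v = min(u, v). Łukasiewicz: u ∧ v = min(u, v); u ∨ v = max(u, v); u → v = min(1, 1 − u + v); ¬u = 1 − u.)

0.10

Gödel evaluation:
  ¬p: Gödel ¬ of 0.12 = 0 (operand ≠ 0)
  ¬¬p: Gödel ¬ of 0 = 1 (operand is 0)
  (q ∨ ¬¬p) = max(0.9, 1) = 1
  ¬p: Gödel ¬ of 0.12 = 0 (operand ≠ 0)
  (q → ¬p): 0.9 > 0, so result = 0
  (q → p): 0.9 > 0.12, so result = 0.12
  ((q → ¬p) ∧ (q → p)) = min(0, 0.12) = 0
  ((q ∨ ¬¬p) ∨ ((q → ¬p) ∧ (q → p))) = max(1, 0) = 1
  Gödel value = 1
Łukasiewicz evaluation:
  ¬p: Łukasiewicz ¬ gives 1 − 0.12 = 0.88
  ¬¬p: Łukasiewicz ¬ gives 1 − 0.88 = 0.12
  (q ∨ ¬¬p) = max(0.9, 0.12) = 0.9
  ¬p: Łukasiewicz ¬ gives 1 − 0.12 = 0.88
  (q → ¬p): min(1, 1 − 0.9 + 0.88) = 0.98
  (q → p): min(1, 1 − 0.9 + 0.12) = 0.22
  ((q → ¬p) ∧ (q → p)) = min(0.98, 0.22) = 0.22
  ((q ∨ ¬¬p) ∨ ((q → ¬p) ∧ (q → p))) = max(0.9, 0.22) = 0.9
  Łukasiewicz value = 0.9
Difference: 1 − 0.9 = 0.10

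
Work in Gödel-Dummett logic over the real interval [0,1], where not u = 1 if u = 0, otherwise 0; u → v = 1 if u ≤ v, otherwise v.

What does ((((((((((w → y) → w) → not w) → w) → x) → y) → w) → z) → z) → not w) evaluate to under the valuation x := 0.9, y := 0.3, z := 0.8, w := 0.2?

0.00

(w → y): 0.2 ≤ 0.3, so result = 1
((w → y) → w): 1 > 0.2, so result = 0.2
not w: Gödel ¬ of 0.2 = 0 (operand ≠ 0)
(((w → y) → w) → not w): 0.2 > 0, so result = 0
((((w → y) → w) → not w) → w): 0 ≤ 0.2, so result = 1
(((((w → y) → w) → not w) → w) → x): 1 > 0.9, so result = 0.9
((((((w → y) → w) → not w) → w) → x) → y): 0.9 > 0.3, so result = 0.3
(((((((w → y) → w) → not w) → w) → x) → y) → w): 0.3 > 0.2, so result = 0.2
((((((((w → y) → w) → not w) → w) → x) → y) → w) → z): 0.2 ≤ 0.8, so result = 1
(((((((((w → y) → w) → not w) → w) → x) → y) → w) → z) → z): 1 > 0.8, so result = 0.8
not w: Gödel ¬ of 0.2 = 0 (operand ≠ 0)
((((((((((w → y) → w) → not w) → w) → x) → y) → w) → z) → z) → not w): 0.8 > 0, so result = 0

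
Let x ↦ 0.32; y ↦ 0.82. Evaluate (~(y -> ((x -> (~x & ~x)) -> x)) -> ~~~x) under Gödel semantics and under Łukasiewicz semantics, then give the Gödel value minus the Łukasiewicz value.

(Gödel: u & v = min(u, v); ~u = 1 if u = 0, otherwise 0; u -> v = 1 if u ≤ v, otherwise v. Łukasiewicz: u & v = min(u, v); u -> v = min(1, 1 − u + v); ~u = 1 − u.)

Gödel evaluation:
  ~x: Gödel ¬ of 0.32 = 0 (operand ≠ 0)
  ~x: Gödel ¬ of 0.32 = 0 (operand ≠ 0)
  (~x & ~x) = min(0, 0) = 0
  (x -> (~x & ~x)): 0.32 > 0, so result = 0
  ((x -> (~x & ~x)) -> x): 0 ≤ 0.32, so result = 1
  (y -> ((x -> (~x & ~x)) -> x)): 0.82 ≤ 1, so result = 1
  ~(y -> ((x -> (~x & ~x)) -> x)): Gödel ¬ of 1 = 0 (operand ≠ 0)
  ~x: Gödel ¬ of 0.32 = 0 (operand ≠ 0)
  ~~x: Gödel ¬ of 0 = 1 (operand is 0)
  ~~~x: Gödel ¬ of 1 = 0 (operand ≠ 0)
  (~(y -> ((x -> (~x & ~x)) -> x)) -> ~~~x): 0 ≤ 0, so result = 1
  Gödel value = 1
Łukasiewicz evaluation:
  ~x: Łukasiewicz ¬ gives 1 − 0.32 = 0.68
  ~x: Łukasiewicz ¬ gives 1 − 0.32 = 0.68
  (~x & ~x) = min(0.68, 0.68) = 0.68
  (x -> (~x & ~x)): min(1, 1 − 0.32 + 0.68) = 1
  ((x -> (~x & ~x)) -> x): min(1, 1 − 1 + 0.32) = 0.32
  (y -> ((x -> (~x & ~x)) -> x)): min(1, 1 − 0.82 + 0.32) = 0.5
  ~(y -> ((x -> (~x & ~x)) -> x)): Łukasiewicz ¬ gives 1 − 0.5 = 0.5
  ~x: Łukasiewicz ¬ gives 1 − 0.32 = 0.68
  ~~x: Łukasiewicz ¬ gives 1 − 0.68 = 0.32
  ~~~x: Łukasiewicz ¬ gives 1 − 0.32 = 0.68
  (~(y -> ((x -> (~x & ~x)) -> x)) -> ~~~x): min(1, 1 − 0.5 + 0.68) = 1
  Łukasiewicz value = 1
Difference: 1 − 1 = 0.00

0.00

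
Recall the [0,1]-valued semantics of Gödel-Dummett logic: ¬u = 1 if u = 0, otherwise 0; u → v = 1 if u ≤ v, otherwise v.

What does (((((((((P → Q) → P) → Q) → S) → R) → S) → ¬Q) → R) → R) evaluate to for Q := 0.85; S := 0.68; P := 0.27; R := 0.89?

(P → Q): 0.27 ≤ 0.85, so result = 1
((P → Q) → P): 1 > 0.27, so result = 0.27
(((P → Q) → P) → Q): 0.27 ≤ 0.85, so result = 1
((((P → Q) → P) → Q) → S): 1 > 0.68, so result = 0.68
(((((P → Q) → P) → Q) → S) → R): 0.68 ≤ 0.89, so result = 1
((((((P → Q) → P) → Q) → S) → R) → S): 1 > 0.68, so result = 0.68
¬Q: Gödel ¬ of 0.85 = 0 (operand ≠ 0)
(((((((P → Q) → P) → Q) → S) → R) → S) → ¬Q): 0.68 > 0, so result = 0
((((((((P → Q) → P) → Q) → S) → R) → S) → ¬Q) → R): 0 ≤ 0.89, so result = 1
(((((((((P → Q) → P) → Q) → S) → R) → S) → ¬Q) → R) → R): 1 > 0.89, so result = 0.89

0.89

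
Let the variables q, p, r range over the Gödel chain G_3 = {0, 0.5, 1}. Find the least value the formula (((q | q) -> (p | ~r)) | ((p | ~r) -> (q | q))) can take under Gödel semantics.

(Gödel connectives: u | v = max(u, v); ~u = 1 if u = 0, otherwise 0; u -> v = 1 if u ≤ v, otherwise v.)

Every assignment gives 1. For instance at q = 0, p = 0, r = 0:
  (q | q) = max(0, 0) = 0
  ~r: Gödel ¬ of 0 = 1 (operand is 0)
  (p | ~r) = max(0, 1) = 1
  ((q | q) -> (p | ~r)): 0 ≤ 1, so result = 1
  ~r: Gödel ¬ of 0 = 1 (operand is 0)
  (p | ~r) = max(0, 1) = 1
  (q | q) = max(0, 0) = 0
  ((p | ~r) -> (q | q)): 1 > 0, so result = 0
  (((q | q) -> (p | ~r)) | ((p | ~r) -> (q | q))) = max(1, 0) = 1
All 27 assignments give value 1 — the formula is a G_3-tautology.

1.00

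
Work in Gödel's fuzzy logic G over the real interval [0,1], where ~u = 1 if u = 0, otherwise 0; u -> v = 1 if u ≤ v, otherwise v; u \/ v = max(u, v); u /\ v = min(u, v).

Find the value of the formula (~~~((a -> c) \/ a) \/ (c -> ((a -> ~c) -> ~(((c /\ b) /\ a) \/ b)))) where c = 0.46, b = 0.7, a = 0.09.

1.00

(a -> c): 0.09 ≤ 0.46, so result = 1
((a -> c) \/ a) = max(1, 0.09) = 1
~((a -> c) \/ a): Gödel ¬ of 1 = 0 (operand ≠ 0)
~~((a -> c) \/ a): Gödel ¬ of 0 = 1 (operand is 0)
~~~((a -> c) \/ a): Gödel ¬ of 1 = 0 (operand ≠ 0)
~c: Gödel ¬ of 0.46 = 0 (operand ≠ 0)
(a -> ~c): 0.09 > 0, so result = 0
(c /\ b) = min(0.46, 0.7) = 0.46
((c /\ b) /\ a) = min(0.46, 0.09) = 0.09
(((c /\ b) /\ a) \/ b) = max(0.09, 0.7) = 0.7
~(((c /\ b) /\ a) \/ b): Gödel ¬ of 0.7 = 0 (operand ≠ 0)
((a -> ~c) -> ~(((c /\ b) /\ a) \/ b)): 0 ≤ 0, so result = 1
(c -> ((a -> ~c) -> ~(((c /\ b) /\ a) \/ b))): 0.46 ≤ 1, so result = 1
(~~~((a -> c) \/ a) \/ (c -> ((a -> ~c) -> ~(((c /\ b) /\ a) \/ b)))) = max(0, 1) = 1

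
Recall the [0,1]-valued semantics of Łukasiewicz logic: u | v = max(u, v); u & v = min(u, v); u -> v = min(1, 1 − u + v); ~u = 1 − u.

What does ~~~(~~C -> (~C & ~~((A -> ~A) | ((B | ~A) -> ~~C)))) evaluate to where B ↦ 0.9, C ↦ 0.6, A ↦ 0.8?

0.20

~C: Łukasiewicz ¬ gives 1 − 0.6 = 0.4
~~C: Łukasiewicz ¬ gives 1 − 0.4 = 0.6
~C: Łukasiewicz ¬ gives 1 − 0.6 = 0.4
~A: Łukasiewicz ¬ gives 1 − 0.8 = 0.2
(A -> ~A): min(1, 1 − 0.8 + 0.2) = 0.4
~A: Łukasiewicz ¬ gives 1 − 0.8 = 0.2
(B | ~A) = max(0.9, 0.2) = 0.9
~C: Łukasiewicz ¬ gives 1 − 0.6 = 0.4
~~C: Łukasiewicz ¬ gives 1 − 0.4 = 0.6
((B | ~A) -> ~~C): min(1, 1 − 0.9 + 0.6) = 0.7
((A -> ~A) | ((B | ~A) -> ~~C)) = max(0.4, 0.7) = 0.7
~((A -> ~A) | ((B | ~A) -> ~~C)): Łukasiewicz ¬ gives 1 − 0.7 = 0.3
~~((A -> ~A) | ((B | ~A) -> ~~C)): Łukasiewicz ¬ gives 1 − 0.3 = 0.7
(~C & ~~((A -> ~A) | ((B | ~A) -> ~~C))) = min(0.4, 0.7) = 0.4
(~~C -> (~C & ~~((A -> ~A) | ((B | ~A) -> ~~C)))): min(1, 1 − 0.6 + 0.4) = 0.8
~(~~C -> (~C & ~~((A -> ~A) | ((B | ~A) -> ~~C)))): Łukasiewicz ¬ gives 1 − 0.8 = 0.2
~~(~~C -> (~C & ~~((A -> ~A) | ((B | ~A) -> ~~C)))): Łukasiewicz ¬ gives 1 − 0.2 = 0.8
~~~(~~C -> (~C & ~~((A -> ~A) | ((B | ~A) -> ~~C)))): Łukasiewicz ¬ gives 1 − 0.8 = 0.2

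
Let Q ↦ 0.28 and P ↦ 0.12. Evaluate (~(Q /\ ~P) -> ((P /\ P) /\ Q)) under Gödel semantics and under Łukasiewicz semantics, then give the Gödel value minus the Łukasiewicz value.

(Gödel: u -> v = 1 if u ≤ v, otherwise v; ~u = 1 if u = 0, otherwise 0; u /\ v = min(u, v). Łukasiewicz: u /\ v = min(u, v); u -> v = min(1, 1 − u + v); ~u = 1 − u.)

-0.28

Gödel evaluation:
  ~P: Gödel ¬ of 0.12 = 0 (operand ≠ 0)
  (Q /\ ~P) = min(0.28, 0) = 0
  ~(Q /\ ~P): Gödel ¬ of 0 = 1 (operand is 0)
  (P /\ P) = min(0.12, 0.12) = 0.12
  ((P /\ P) /\ Q) = min(0.12, 0.28) = 0.12
  (~(Q /\ ~P) -> ((P /\ P) /\ Q)): 1 > 0.12, so result = 0.12
  Gödel value = 0.12
Łukasiewicz evaluation:
  ~P: Łukasiewicz ¬ gives 1 − 0.12 = 0.88
  (Q /\ ~P) = min(0.28, 0.88) = 0.28
  ~(Q /\ ~P): Łukasiewicz ¬ gives 1 − 0.28 = 0.72
  (P /\ P) = min(0.12, 0.12) = 0.12
  ((P /\ P) /\ Q) = min(0.12, 0.28) = 0.12
  (~(Q /\ ~P) -> ((P /\ P) /\ Q)): min(1, 1 − 0.72 + 0.12) = 0.4
  Łukasiewicz value = 0.4
Difference: 0.12 − 0.4 = -0.28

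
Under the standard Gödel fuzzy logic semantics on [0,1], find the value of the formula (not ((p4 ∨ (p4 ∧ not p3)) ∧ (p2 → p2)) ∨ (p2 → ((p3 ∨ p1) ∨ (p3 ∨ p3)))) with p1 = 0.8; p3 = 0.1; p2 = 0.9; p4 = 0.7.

not p3: Gödel ¬ of 0.1 = 0 (operand ≠ 0)
(p4 ∧ not p3) = min(0.7, 0) = 0
(p4 ∨ (p4 ∧ not p3)) = max(0.7, 0) = 0.7
(p2 → p2): 0.9 ≤ 0.9, so result = 1
((p4 ∨ (p4 ∧ not p3)) ∧ (p2 → p2)) = min(0.7, 1) = 0.7
not ((p4 ∨ (p4 ∧ not p3)) ∧ (p2 → p2)): Gödel ¬ of 0.7 = 0 (operand ≠ 0)
(p3 ∨ p1) = max(0.1, 0.8) = 0.8
(p3 ∨ p3) = max(0.1, 0.1) = 0.1
((p3 ∨ p1) ∨ (p3 ∨ p3)) = max(0.8, 0.1) = 0.8
(p2 → ((p3 ∨ p1) ∨ (p3 ∨ p3))): 0.9 > 0.8, so result = 0.8
(not ((p4 ∨ (p4 ∧ not p3)) ∧ (p2 → p2)) ∨ (p2 → ((p3 ∨ p1) ∨ (p3 ∨ p3)))) = max(0, 0.8) = 0.8

0.80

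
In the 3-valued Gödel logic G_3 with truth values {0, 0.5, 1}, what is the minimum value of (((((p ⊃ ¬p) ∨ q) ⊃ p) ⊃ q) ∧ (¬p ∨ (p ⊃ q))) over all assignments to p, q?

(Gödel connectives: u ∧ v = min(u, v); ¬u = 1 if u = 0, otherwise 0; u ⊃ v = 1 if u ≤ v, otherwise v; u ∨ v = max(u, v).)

The minimum is attained at p = 0.5, q = 0:
  ¬p: Gödel ¬ of 0.5 = 0 (operand ≠ 0)
  (p ⊃ ¬p): 0.5 > 0, so result = 0
  ((p ⊃ ¬p) ∨ q) = max(0, 0) = 0
  (((p ⊃ ¬p) ∨ q) ⊃ p): 0 ≤ 0.5, so result = 1
  ((((p ⊃ ¬p) ∨ q) ⊃ p) ⊃ q): 1 > 0, so result = 0
  ¬p: Gödel ¬ of 0.5 = 0 (operand ≠ 0)
  (p ⊃ q): 0.5 > 0, so result = 0
  (¬p ∨ (p ⊃ q)) = max(0, 0) = 0
  (((((p ⊃ ¬p) ∨ q) ⊃ p) ⊃ q) ∧ (¬p ∨ (p ⊃ q))) = min(0, 0) = 0
Checking all 9 assignments confirms none give a value below 0.00.

0.00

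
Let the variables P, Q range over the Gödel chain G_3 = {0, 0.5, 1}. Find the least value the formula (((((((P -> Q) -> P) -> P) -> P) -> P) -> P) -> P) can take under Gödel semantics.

The minimum is attained at P = 0.5, Q = 0:
  (P -> Q): 0.5 > 0, so result = 0
  ((P -> Q) -> P): 0 ≤ 0.5, so result = 1
  (((P -> Q) -> P) -> P): 1 > 0.5, so result = 0.5
  ((((P -> Q) -> P) -> P) -> P): 0.5 ≤ 0.5, so result = 1
  (((((P -> Q) -> P) -> P) -> P) -> P): 1 > 0.5, so result = 0.5
  ((((((P -> Q) -> P) -> P) -> P) -> P) -> P): 0.5 ≤ 0.5, so result = 1
  (((((((P -> Q) -> P) -> P) -> P) -> P) -> P) -> P): 1 > 0.5, so result = 0.5
Checking all 9 assignments confirms none give a value below 0.50.

0.50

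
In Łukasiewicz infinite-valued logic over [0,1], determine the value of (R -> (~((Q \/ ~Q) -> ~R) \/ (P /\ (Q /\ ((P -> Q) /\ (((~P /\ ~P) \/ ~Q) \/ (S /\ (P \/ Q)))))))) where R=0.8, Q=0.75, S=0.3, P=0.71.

~Q: Łukasiewicz ¬ gives 1 − 0.75 = 0.25
(Q \/ ~Q) = max(0.75, 0.25) = 0.75
~R: Łukasiewicz ¬ gives 1 − 0.8 = 0.2
((Q \/ ~Q) -> ~R): min(1, 1 − 0.75 + 0.2) = 0.45
~((Q \/ ~Q) -> ~R): Łukasiewicz ¬ gives 1 − 0.45 = 0.55
(P -> Q): min(1, 1 − 0.71 + 0.75) = 1
~P: Łukasiewicz ¬ gives 1 − 0.71 = 0.29
~P: Łukasiewicz ¬ gives 1 − 0.71 = 0.29
(~P /\ ~P) = min(0.29, 0.29) = 0.29
~Q: Łukasiewicz ¬ gives 1 − 0.75 = 0.25
((~P /\ ~P) \/ ~Q) = max(0.29, 0.25) = 0.29
(P \/ Q) = max(0.71, 0.75) = 0.75
(S /\ (P \/ Q)) = min(0.3, 0.75) = 0.3
(((~P /\ ~P) \/ ~Q) \/ (S /\ (P \/ Q))) = max(0.29, 0.3) = 0.3
((P -> Q) /\ (((~P /\ ~P) \/ ~Q) \/ (S /\ (P \/ Q)))) = min(1, 0.3) = 0.3
(Q /\ ((P -> Q) /\ (((~P /\ ~P) \/ ~Q) \/ (S /\ (P \/ Q))))) = min(0.75, 0.3) = 0.3
(P /\ (Q /\ ((P -> Q) /\ (((~P /\ ~P) \/ ~Q) \/ (S /\ (P \/ Q)))))) = min(0.71, 0.3) = 0.3
(~((Q \/ ~Q) -> ~R) \/ (P /\ (Q /\ ((P -> Q) /\ (((~P /\ ~P) \/ ~Q) \/ (S /\ (P \/ Q))))))) = max(0.55, 0.3) = 0.55
(R -> (~((Q \/ ~Q) -> ~R) \/ (P /\ (Q /\ ((P -> Q) /\ (((~P /\ ~P) \/ ~Q) \/ (S /\ (P \/ Q)))))))): min(1, 1 − 0.8 + 0.55) = 0.75

0.75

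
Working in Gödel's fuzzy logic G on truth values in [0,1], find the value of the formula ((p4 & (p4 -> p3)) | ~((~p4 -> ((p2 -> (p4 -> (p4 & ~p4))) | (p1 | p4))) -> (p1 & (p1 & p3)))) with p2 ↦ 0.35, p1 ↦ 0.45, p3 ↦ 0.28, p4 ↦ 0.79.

0.28

(p4 -> p3): 0.79 > 0.28, so result = 0.28
(p4 & (p4 -> p3)) = min(0.79, 0.28) = 0.28
~p4: Gödel ¬ of 0.79 = 0 (operand ≠ 0)
~p4: Gödel ¬ of 0.79 = 0 (operand ≠ 0)
(p4 & ~p4) = min(0.79, 0) = 0
(p4 -> (p4 & ~p4)): 0.79 > 0, so result = 0
(p2 -> (p4 -> (p4 & ~p4))): 0.35 > 0, so result = 0
(p1 | p4) = max(0.45, 0.79) = 0.79
((p2 -> (p4 -> (p4 & ~p4))) | (p1 | p4)) = max(0, 0.79) = 0.79
(~p4 -> ((p2 -> (p4 -> (p4 & ~p4))) | (p1 | p4))): 0 ≤ 0.79, so result = 1
(p1 & p3) = min(0.45, 0.28) = 0.28
(p1 & (p1 & p3)) = min(0.45, 0.28) = 0.28
((~p4 -> ((p2 -> (p4 -> (p4 & ~p4))) | (p1 | p4))) -> (p1 & (p1 & p3))): 1 > 0.28, so result = 0.28
~((~p4 -> ((p2 -> (p4 -> (p4 & ~p4))) | (p1 | p4))) -> (p1 & (p1 & p3))): Gödel ¬ of 0.28 = 0 (operand ≠ 0)
((p4 & (p4 -> p3)) | ~((~p4 -> ((p2 -> (p4 -> (p4 & ~p4))) | (p1 | p4))) -> (p1 & (p1 & p3)))) = max(0.28, 0) = 0.28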